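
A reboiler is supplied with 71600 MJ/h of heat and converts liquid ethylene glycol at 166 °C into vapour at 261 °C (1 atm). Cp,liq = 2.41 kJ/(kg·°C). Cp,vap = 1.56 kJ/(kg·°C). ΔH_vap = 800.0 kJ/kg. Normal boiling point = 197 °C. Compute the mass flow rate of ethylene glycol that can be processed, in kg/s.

ṁ = 20.4 kg/s

Δh = 2.41×(197−166) + 800.0 + 1.56×(261−197) = 974.55 kJ/kg
Q = 71600 MJ/h = 19889 kJ/s = 19889 kJ/s
ṁ = Q/Δh = 19889 / 974.55 = 20.408 kg/s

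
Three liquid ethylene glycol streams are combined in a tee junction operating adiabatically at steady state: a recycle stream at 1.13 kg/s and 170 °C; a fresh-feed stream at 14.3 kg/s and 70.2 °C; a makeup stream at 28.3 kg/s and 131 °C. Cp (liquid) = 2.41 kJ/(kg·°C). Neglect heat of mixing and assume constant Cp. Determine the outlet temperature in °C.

No heat crosses the boundary, so H_out = H_in.
T_out = Σ ṁᵢCp,ᵢTᵢ / Σ ṁᵢCp,ᵢ
      = 11817 / 105.39 = 112.13 °C

T_out = 112 °C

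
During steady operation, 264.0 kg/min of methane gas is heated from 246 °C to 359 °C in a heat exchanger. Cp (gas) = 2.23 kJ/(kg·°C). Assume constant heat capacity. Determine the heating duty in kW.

Q = ṁ·Cp·ΔT = 264.0 × 2.23 × (359 − 246) = 66525 kJ/min
Converting: 66525 / 60 s = 1108.8 kW

Q = 1110 kW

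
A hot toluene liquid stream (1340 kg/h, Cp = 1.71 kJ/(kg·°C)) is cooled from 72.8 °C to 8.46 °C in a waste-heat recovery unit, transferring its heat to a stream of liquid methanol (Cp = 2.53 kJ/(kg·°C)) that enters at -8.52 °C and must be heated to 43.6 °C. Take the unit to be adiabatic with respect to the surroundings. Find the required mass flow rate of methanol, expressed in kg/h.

Heat released by hot stream: Q = 1340 × 1.71 × (72.8 − 8.46) = 147430 kJ/h
Energy balance on cold side (adiabatic exchanger): Q = ṁ_c·Cp_c·(T_c,out − T_c,in)
ṁ_c = 147430 / [2.53 × (43.6 − -8.52)] = 1118 kg/h

ṁ_c = 1120 kg/h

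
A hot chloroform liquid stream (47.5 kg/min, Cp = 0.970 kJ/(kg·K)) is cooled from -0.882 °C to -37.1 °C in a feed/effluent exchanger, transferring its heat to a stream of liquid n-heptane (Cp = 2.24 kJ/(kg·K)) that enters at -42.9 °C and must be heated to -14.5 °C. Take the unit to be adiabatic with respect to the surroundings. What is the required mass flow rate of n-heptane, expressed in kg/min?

Heat released by hot stream: Q = 47.5 × 0.970 × (-0.882 − -37.1) = 1668.7 kJ/min
Energy balance on cold side (adiabatic exchanger): Q = ṁ_c·Cp_c·(T_c,out − T_c,in)
ṁ_c = 1668.7 / [2.24 × (-14.5 − -42.9)] = 26.232 kg/min

ṁ_c = 26.2 kg/min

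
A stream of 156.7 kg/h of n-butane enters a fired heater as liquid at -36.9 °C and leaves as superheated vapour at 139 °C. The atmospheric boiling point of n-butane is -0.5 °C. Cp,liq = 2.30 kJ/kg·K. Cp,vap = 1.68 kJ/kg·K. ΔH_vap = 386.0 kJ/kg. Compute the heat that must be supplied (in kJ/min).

liquid -36.9→-0.5 °C: 83.72 kJ/kg
vaporisation at -0.5 °C: 386 kJ/kg
vapour -0.5→139 °C: 234.36 kJ/kg
Δh = 83.72 + 386 + 234.36 = 704.08 kJ/kg
Q = ṁ·Δh = 156.7 kg/h × 704.08 kJ/kg = 110330 kJ/h
|Q| = 30.647 kW = 1838.8 kJ/min

Q = 1840 kJ/min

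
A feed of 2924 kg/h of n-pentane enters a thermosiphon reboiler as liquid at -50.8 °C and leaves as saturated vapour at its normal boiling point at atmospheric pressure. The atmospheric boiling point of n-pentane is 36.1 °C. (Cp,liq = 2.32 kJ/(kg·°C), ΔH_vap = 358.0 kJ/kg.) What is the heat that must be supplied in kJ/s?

liquid -50.8→36.1 °C: 201.61 kJ/kg
vaporisation at 36.1 °C: 358 kJ/kg
Δh = 201.61 + 358 = 559.61 kJ/kg
Q = ṁ·Δh = 2924 kg/h × 559.61 kJ/kg = 1.6363e+06 kJ/h
|Q| = 454.53 kW

Q = 455 kJ/s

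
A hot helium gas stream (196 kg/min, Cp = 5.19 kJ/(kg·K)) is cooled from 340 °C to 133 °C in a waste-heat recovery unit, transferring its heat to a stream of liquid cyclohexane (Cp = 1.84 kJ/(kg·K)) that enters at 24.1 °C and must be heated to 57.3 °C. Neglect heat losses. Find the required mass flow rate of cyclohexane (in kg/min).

Heat released by hot stream: Q = 196 × 5.19 × (340 − 133) = 210570 kJ/min
Energy balance on cold side (adiabatic exchanger): Q = ṁ_c·Cp_c·(T_c,out − T_c,in)
ṁ_c = 210570 / [1.84 × (57.3 − 24.1)] = 3447 kg/min

ṁ_c = 3450 kg/min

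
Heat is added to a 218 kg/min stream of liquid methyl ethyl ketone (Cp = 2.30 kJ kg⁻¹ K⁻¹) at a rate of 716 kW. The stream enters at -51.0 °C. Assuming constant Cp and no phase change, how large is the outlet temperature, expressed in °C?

Q = 716 kW = 42960 kJ/min
ΔT = Q/(ṁ·Cp) = 42960/(218×2.30) = 85.68 K
T_out = -51.0 + 85.68 = 34.68 °C

T_out = 34.7 °C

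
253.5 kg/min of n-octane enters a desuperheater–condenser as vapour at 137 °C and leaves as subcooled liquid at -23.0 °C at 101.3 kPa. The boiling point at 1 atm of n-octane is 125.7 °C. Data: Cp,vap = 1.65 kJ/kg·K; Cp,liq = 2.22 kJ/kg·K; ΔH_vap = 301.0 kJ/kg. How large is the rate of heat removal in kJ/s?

Q_c = 2750 kJ/s

vapour 137→125.7 °C: -18.645 kJ/kg
condensation at 125.7 °C: -301 kJ/kg
liquid 125.7→-23.0 °C: -330.11 kJ/kg
Δh = -18.645 + -301 + -330.11 = -649.76 kJ/kg
Q = ṁ·Δh = 253.5 kg/min × -649.76 kJ/kg = -164710 kJ/min
|Q| = 2745.2 kW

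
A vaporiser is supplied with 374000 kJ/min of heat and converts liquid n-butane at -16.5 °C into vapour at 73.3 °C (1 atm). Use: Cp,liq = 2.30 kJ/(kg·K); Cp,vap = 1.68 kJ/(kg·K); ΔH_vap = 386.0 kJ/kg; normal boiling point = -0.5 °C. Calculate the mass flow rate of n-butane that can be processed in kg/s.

Δh = 2.30×(-0.5−-16.5) + 386.0 + 1.68×(73.3−-0.5) = 546.78 kJ/kg
Q = 374000 kJ/min = 6233.3 kJ/s = 6233.3 kJ/s
ṁ = Q/Δh = 6233.3 / 546.78 = 11.4 kg/s

ṁ = 11.4 kg/s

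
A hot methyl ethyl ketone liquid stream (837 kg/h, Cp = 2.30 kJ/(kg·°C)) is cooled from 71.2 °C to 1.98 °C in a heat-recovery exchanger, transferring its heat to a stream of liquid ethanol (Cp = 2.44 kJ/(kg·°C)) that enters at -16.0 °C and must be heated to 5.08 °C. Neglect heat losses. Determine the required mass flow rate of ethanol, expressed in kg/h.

ṁ_c = 2590 kg/h

Heat released by hot stream: Q = 837 × 2.30 × (71.2 − 1.98) = 133260 kJ/h
Energy balance on cold side (adiabatic exchanger): Q = ṁ_c·Cp_c·(T_c,out − T_c,in)
ṁ_c = 133260 / [2.44 × (5.08 − -16.0)] = 2590.7 kg/h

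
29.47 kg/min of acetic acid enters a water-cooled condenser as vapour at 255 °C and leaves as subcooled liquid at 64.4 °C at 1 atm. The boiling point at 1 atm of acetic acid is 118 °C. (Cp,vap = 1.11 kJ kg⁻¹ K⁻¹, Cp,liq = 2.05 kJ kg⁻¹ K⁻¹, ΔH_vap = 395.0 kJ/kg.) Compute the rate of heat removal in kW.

vapour 255→118 °C: -152.07 kJ/kg
condensation at 118 °C: -395 kJ/kg
liquid 118→64.4 °C: -109.88 kJ/kg
Δh = -152.07 + -395 + -109.88 = -656.95 kJ/kg
Q = ṁ·Δh = 29.47 kg/min × -656.95 kJ/kg = -19360 kJ/min
|Q| = 322.67 kW

Q_c = 323 kW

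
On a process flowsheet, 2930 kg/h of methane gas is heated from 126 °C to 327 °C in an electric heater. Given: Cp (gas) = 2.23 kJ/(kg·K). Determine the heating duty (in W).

Q = 365000 W

Q = ṁ·Cp·ΔT = 2930 × 2.23 × (327 − 126) = 1.3133e+06 kJ/h
Converting: 1.3133e+06 / 3600 s = 364.81 kW
Heating duty = 364810 W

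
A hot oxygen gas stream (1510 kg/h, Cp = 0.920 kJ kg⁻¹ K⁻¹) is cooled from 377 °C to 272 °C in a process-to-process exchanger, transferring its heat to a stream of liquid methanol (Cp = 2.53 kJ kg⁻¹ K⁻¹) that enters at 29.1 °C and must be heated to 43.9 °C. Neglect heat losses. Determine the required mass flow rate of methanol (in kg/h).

Heat released by hot stream: Q = 1510 × 0.920 × (377 − 272) = 145870 kJ/h
Energy balance on cold side (adiabatic exchanger): Q = ṁ_c·Cp_c·(T_c,out − T_c,in)
ṁ_c = 145870 / [2.53 × (43.9 − 29.1)] = 3895.6 kg/h

ṁ_c = 3900 kg/h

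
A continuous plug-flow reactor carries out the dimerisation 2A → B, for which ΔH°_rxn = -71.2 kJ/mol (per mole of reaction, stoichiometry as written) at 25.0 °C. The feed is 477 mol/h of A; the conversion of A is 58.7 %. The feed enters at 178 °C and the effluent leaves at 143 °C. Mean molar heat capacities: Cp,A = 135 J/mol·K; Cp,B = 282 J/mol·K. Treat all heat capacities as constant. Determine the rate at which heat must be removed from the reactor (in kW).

Extent of reaction ξ = 0.587 × 477 / 2 = 140 mol/h
Reaction term: ξ·ΔH°_rxn = 140 × -71.2 = -9968 kJ/h
Sensible, feed 178→25 °C: -9852.4 kJ/h
Outlet flows (mol/h): A 197, B 140
Sensible, products 25→143 °C: 7796.8 kJ/h
Q = ΔH = -12024 kJ/h = -3.3399 kW
Heat removed = 3.3399 kW

Q_out = 3.34 kW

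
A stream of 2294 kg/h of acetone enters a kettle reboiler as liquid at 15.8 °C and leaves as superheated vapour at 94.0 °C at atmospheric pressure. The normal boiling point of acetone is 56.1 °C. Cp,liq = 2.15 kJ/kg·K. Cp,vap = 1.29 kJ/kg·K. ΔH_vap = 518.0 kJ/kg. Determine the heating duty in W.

liquid 15.8→56.1 °C: 86.645 kJ/kg
vaporisation at 56.1 °C: 518 kJ/kg
vapour 56.1→94.0 °C: 48.891 kJ/kg
Δh = 86.645 + 518 + 48.891 = 653.54 kJ/kg
Q = ṁ·Δh = 2294 kg/h × 653.54 kJ/kg = 1.4992e+06 kJ/h
|Q| = 416.45 kW = 416450 W

Q = 416000 W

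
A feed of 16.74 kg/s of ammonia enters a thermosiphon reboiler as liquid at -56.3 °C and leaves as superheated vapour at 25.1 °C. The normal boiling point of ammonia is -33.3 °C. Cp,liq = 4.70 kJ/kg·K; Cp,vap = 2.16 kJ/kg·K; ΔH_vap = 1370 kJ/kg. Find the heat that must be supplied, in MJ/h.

Q = 96700 MJ/h

liquid -56.3→-33.3 °C: 108.1 kJ/kg
vaporisation at -33.3 °C: 1370 kJ/kg
vapour -33.3→25.1 °C: 126.14 kJ/kg
Δh = 108.1 + 1370 + 126.14 = 1604.2 kJ/kg
Q = ṁ·Δh = 16.74 kg/s × 1604.2 kJ/kg = 26855 kJ/s
|Q| = 26855 kW = 96678 MJ/h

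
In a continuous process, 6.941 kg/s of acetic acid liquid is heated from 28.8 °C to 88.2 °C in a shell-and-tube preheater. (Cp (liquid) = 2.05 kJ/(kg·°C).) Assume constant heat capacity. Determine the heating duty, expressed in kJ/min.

Q = 50700 kJ/min

Q = ṁ·Cp·ΔT = 6.941 × 2.05 × (88.2 − 28.8) = 845.21 kJ/s
Heating duty = 50712 kJ/min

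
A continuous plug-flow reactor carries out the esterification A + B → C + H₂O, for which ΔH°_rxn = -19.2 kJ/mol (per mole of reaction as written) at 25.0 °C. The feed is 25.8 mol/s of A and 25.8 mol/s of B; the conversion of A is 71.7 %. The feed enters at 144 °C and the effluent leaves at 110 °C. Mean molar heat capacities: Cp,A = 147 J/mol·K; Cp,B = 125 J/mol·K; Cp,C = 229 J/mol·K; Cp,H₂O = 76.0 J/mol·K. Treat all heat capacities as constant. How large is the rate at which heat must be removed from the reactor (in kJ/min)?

Extent of reaction ξ = 0.717 × 25.8 = 18.499 mol/s
Reaction term: ξ·ΔH°_rxn = 18.499 × -19.2 = -355.17 kJ/s
Sensible, feed 144→25 °C: -835.09 kJ/s
Outlet flows (mol/s): A 7.3014, B 7.3014, C 18.499, H₂O 18.499
Sensible, products 25→110 °C: 648.38 kJ/s
Q = ΔH = -541.88 kJ/s = -541.88 kW
Heat removed = 32513 kJ/min

Q_out = 32500 kJ/min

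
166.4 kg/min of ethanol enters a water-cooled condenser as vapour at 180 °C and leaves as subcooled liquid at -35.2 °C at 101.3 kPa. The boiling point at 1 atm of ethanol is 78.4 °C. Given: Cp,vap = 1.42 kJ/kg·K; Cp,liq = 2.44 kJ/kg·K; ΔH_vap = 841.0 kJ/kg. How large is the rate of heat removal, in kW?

Q_c = 3500 kW

vapour 180→78.4 °C: -144.27 kJ/kg
condensation at 78.4 °C: -841 kJ/kg
liquid 78.4→-35.2 °C: -277.18 kJ/kg
Δh = -144.27 + -841 + -277.18 = -1262.5 kJ/kg
Q = ṁ·Δh = 166.4 kg/min × -1262.5 kJ/kg = -210070 kJ/min
|Q| = 3501.2 kW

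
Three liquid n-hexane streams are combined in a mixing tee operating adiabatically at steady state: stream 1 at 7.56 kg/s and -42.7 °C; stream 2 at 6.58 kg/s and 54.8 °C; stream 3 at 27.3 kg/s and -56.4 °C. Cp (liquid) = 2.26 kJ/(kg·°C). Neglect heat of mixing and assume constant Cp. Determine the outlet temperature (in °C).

No heat crosses the boundary, so H_out = H_in.
Σ ṁᵢCp,ᵢTᵢ = 7.56×2.26×-42.7 + 6.58×2.26×54.8 + 27.3×2.26×-56.4 = -3394.4
Σ ṁᵢCp,ᵢ = 7.56×2.26 + 6.58×2.26 + 27.3×2.26 = 93.654
T_out = -3394.4 / 93.654 = -36.244 °C

T_out = -36.2 °C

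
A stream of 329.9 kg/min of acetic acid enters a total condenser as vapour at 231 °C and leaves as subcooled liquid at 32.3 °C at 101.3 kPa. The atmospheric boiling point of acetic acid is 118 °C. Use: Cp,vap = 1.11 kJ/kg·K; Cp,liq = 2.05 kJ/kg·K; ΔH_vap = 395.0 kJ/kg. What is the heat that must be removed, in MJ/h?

Q_c = 13800 MJ/h

vapour 231→118 °C: -125.43 kJ/kg
condensation at 118 °C: -395 kJ/kg
liquid 118→32.3 °C: -175.69 kJ/kg
Δh = -125.43 + -395 + -175.69 = -696.12 kJ/kg
Q = ṁ·Δh = 329.9 kg/min × -696.12 kJ/kg = -229650 kJ/min
|Q| = 3827.5 kW = 13779 MJ/h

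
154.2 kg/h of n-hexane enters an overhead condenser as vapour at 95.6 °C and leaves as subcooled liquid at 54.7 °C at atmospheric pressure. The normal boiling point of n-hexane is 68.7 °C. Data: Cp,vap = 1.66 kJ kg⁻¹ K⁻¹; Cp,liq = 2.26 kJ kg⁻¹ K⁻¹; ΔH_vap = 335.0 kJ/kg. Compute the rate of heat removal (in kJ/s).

Q_c = 17.6 kJ/s

vapour 95.6→68.7 °C: -44.654 kJ/kg
condensation at 68.7 °C: -335 kJ/kg
liquid 68.7→54.7 °C: -31.64 kJ/kg
Δh = -44.654 + -335 + -31.64 = -411.29 kJ/kg
Q = ṁ·Δh = 154.2 kg/h × -411.29 kJ/kg = -63422 kJ/h
|Q| = 17.617 kW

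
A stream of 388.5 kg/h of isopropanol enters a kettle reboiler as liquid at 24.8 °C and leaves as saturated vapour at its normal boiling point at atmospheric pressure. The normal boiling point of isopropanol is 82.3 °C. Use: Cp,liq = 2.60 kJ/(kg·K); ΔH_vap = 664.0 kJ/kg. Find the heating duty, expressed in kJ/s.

liquid 24.8→82.3 °C: 149.5 kJ/kg
vaporisation at 82.3 °C: 664 kJ/kg
Δh = 149.5 + 664 = 813.5 kJ/kg
Q = ṁ·Δh = 388.5 kg/h × 813.5 kJ/kg = 316040 kJ/h
|Q| = 87.79 kW

Q = 87.8 kJ/s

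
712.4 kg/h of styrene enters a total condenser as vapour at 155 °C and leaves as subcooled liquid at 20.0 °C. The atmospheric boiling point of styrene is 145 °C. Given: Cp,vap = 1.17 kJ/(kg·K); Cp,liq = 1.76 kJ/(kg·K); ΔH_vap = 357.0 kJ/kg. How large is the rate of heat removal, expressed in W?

vapour 155→145 °C: -11.7 kJ/kg
condensation at 145 °C: -357 kJ/kg
liquid 145→20.0 °C: -220 kJ/kg
Δh = -11.7 + -357 + -220 = -588.7 kJ/kg
Q = ṁ·Δh = 712.4 kg/h × -588.7 kJ/kg = -419390 kJ/h
|Q| = 116.5 kW = 116500 W

Q_c = 116000 W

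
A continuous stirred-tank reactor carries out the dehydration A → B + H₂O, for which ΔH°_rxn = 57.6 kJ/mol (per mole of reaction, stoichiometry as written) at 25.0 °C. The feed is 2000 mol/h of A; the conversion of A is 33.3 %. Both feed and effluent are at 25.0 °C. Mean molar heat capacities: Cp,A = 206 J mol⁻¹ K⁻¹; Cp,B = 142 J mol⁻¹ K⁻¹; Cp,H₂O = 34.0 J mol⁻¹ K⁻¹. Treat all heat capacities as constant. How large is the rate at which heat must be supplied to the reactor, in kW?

Extent of reaction ξ = 0.333 × 2000 = 666 mol/h
Reaction term: ξ·ΔH°_rxn = 666 × 57.6 = 38362 kJ/h
Q = ΔH = 38362 kJ/h = 10.656 kW
Heat supplied = 10.656 kW

Q_in = 10.7 kW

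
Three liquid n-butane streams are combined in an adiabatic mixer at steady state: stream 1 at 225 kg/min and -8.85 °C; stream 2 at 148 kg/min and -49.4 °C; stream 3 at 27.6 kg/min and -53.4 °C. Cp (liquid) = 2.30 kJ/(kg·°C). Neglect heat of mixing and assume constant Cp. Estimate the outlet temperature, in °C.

No heat crosses the boundary, so H_out = H_in.
T_out = Σ ṁᵢCp,ᵢTᵢ / Σ ṁᵢCp,ᵢ
      = -24785 / 921.38 = -26.9 °C

T_out = -26.9 °C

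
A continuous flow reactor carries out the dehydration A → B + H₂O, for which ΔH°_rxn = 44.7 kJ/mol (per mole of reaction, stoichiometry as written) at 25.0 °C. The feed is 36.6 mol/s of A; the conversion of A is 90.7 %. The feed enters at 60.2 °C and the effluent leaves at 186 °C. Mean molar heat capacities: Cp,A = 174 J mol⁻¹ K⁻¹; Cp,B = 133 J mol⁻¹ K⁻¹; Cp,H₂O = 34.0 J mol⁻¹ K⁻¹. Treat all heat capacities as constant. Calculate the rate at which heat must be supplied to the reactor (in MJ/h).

Q_in = 8090 MJ/h

Extent of reaction ξ = 0.907 × 36.6 = 33.196 mol/s
Reaction term: ξ·ΔH°_rxn = 33.196 × 44.7 = 1483.9 kJ/s
Sensible, feed 60.2→25 °C: -224.17 kJ/s
Outlet flows (mol/s): A 3.4038, B 33.196, H₂O 33.196
Sensible, products 25→186 °C: 987.9 kJ/s
Q = ΔH = 2247.6 kJ/s = 2247.6 kW
Heat supplied = 8091.4 MJ/h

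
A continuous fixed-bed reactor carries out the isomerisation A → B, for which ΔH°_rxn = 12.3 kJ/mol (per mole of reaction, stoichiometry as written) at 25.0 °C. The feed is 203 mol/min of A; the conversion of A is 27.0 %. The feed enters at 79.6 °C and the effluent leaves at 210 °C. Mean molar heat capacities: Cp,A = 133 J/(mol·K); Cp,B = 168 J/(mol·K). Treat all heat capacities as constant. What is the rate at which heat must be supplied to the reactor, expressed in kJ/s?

Q_in = 75.8 kJ/s

Extent of reaction ξ = 0.270 × 203 = 54.81 mol/min
Reaction term: ξ·ΔH°_rxn = 54.81 × 12.3 = 674.16 kJ/min
Sensible, feed 79.6→25 °C: -1474.1 kJ/min
Outlet flows (mol/min): A 148.19, B 54.81
Sensible, products 25→210 °C: 5349.7 kJ/min
Q = ΔH = 4549.7 kJ/min = 75.829 kW
Heat supplied = 75.829 kJ/s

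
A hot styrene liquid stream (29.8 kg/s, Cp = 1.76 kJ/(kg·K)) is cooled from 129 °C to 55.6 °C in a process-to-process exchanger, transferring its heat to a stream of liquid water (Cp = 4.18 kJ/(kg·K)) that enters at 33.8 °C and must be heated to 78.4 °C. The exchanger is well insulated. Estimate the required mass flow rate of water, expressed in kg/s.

Heat released by hot stream: Q = 29.8 × 1.76 × (129 − 55.6) = 3849.7 kJ/s
Energy balance on cold side (adiabatic exchanger): Q = ṁ_c·Cp_c·(T_c,out − T_c,in)
ṁ_c = 3849.7 / [4.18 × (78.4 − 33.8)] = 20.65 kg/s

ṁ_c = 20.6 kg/s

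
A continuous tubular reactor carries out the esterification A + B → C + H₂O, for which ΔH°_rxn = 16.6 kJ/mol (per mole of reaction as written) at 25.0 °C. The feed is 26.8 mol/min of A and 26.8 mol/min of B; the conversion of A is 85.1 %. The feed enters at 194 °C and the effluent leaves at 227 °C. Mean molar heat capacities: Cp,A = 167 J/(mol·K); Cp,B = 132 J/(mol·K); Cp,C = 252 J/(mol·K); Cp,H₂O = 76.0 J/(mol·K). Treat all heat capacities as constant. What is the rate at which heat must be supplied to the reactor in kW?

Q_in = 12.9 kW

Extent of reaction ξ = 0.851 × 26.8 = 22.807 mol/min
Reaction term: ξ·ΔH°_rxn = 22.807 × 16.6 = 378.59 kJ/min
Sensible, feed 194→25 °C: -1354.2 kJ/min
Outlet flows (mol/min): A 3.9932, B 3.9932, C 22.807, H₂O 22.807
Sensible, products 25→227 °C: 1752.3 kJ/min
Q = ΔH = 776.63 kJ/min = 12.944 kW
Heat supplied = 12.944 kW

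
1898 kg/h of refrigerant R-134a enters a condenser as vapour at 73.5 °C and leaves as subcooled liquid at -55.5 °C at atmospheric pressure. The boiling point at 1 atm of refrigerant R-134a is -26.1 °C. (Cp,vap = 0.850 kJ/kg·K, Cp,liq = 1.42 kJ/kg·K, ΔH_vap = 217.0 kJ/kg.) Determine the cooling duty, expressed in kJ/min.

vapour 73.5→-26.1 °C: -84.66 kJ/kg
condensation at -26.1 °C: -217 kJ/kg
liquid -26.1→-55.5 °C: -41.748 kJ/kg
Δh = -84.66 + -217 + -41.748 = -343.41 kJ/kg
Q = ṁ·Δh = 1898 kg/h × -343.41 kJ/kg = -651790 kJ/h
|Q| = 181.05 kW = 10863 kJ/min

Q_c = 10900 kJ/min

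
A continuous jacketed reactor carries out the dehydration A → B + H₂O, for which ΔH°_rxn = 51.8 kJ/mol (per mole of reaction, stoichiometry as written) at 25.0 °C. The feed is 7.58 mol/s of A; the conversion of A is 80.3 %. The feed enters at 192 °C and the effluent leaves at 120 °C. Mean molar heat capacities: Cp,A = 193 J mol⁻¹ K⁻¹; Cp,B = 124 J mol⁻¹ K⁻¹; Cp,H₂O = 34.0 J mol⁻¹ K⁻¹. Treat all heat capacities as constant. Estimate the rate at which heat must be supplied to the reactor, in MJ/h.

Extent of reaction ξ = 0.803 × 7.58 = 6.0867 mol/s
Reaction term: ξ·ΔH°_rxn = 6.0867 × 51.8 = 315.29 kJ/s
Sensible, feed 192→25 °C: -244.31 kJ/s
Outlet flows (mol/s): A 1.4933, B 6.0867, H₂O 6.0867
Sensible, products 25→120 °C: 118.74 kJ/s
Q = ΔH = 189.72 kJ/s = 189.72 kW
Heat supplied = 683 MJ/h

Q_in = 683 MJ/h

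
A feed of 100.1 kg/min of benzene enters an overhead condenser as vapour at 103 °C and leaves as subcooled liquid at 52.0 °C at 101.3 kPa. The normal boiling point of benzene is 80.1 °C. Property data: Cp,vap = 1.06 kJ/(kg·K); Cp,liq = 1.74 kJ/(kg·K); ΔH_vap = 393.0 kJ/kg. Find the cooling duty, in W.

Q_c = 778000 W

vapour 103→80.1 °C: -24.274 kJ/kg
condensation at 80.1 °C: -393 kJ/kg
liquid 80.1→52.0 °C: -48.894 kJ/kg
Δh = -24.274 + -393 + -48.894 = -466.17 kJ/kg
Q = ṁ·Δh = 100.1 kg/min × -466.17 kJ/kg = -46663 kJ/min
|Q| = 777.72 kW = 777720 W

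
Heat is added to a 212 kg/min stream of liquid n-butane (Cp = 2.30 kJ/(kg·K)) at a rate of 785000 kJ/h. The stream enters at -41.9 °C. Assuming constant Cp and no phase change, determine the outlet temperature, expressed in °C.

Q = 785000 kJ/h = 13083 kJ/min
ΔT = Q/(ṁ·Cp) = 13083/(212×2.30) = 26.832 K
T_out = -41.9 + 26.832 = -15.068 °C

T_out = -15.1 °C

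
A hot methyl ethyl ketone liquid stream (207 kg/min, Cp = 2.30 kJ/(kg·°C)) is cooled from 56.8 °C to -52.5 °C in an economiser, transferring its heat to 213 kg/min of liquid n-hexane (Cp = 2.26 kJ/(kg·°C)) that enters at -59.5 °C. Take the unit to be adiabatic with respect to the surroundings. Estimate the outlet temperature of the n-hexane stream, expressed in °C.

T_c,out = 48.6 °C

Heat released by hot stream: Q = 207 × 2.30 × (56.8 − -52.5) = 52038 kJ/min
Energy balance on cold side (adiabatic exchanger): Q = ṁ_c·Cp_c·(T_c,out − T_c,in)
T_c,out = -59.5 + 52038/(213 × 2.26) = 48.601 °C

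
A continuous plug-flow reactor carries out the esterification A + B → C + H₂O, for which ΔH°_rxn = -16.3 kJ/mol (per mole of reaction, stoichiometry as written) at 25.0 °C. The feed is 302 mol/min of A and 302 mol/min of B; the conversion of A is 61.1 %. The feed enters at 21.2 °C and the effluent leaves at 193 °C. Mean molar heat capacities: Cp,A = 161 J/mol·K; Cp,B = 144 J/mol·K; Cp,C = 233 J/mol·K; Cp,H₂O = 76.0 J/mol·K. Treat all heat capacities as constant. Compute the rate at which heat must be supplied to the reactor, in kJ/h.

Q_in = 776000 kJ/h

Extent of reaction ξ = 0.611 × 302 = 184.52 mol/min
Reaction term: ξ·ΔH°_rxn = 184.52 × -16.3 = -3007.7 kJ/min
Sensible, feed 21.2→25 °C: 350.02 kJ/min
Outlet flows (mol/min): A 117.48, B 117.48, C 184.52, H₂O 184.52
Sensible, products 25→193 °C: 15598 kJ/min
Q = ΔH = 12941 kJ/min = 215.68 kW
Heat supplied = 776450 kJ/h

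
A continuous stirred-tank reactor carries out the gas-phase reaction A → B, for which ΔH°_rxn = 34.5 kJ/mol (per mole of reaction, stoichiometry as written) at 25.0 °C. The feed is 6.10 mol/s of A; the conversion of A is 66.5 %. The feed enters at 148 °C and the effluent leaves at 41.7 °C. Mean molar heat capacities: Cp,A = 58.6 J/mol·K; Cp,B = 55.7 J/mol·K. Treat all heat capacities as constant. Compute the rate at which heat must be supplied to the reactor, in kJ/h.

Q_in = 366000 kJ/h

Extent of reaction ξ = 0.665 × 6.10 = 4.0565 mol/s
Reaction term: ξ·ΔH°_rxn = 4.0565 × 34.5 = 139.95 kJ/s
Sensible, feed 148→25 °C: -43.968 kJ/s
Outlet flows (mol/s): A 2.0435, B 4.0565
Sensible, products 25→41.7 °C: 5.7731 kJ/s
Q = ΔH = 101.75 kJ/s = 101.75 kW
Heat supplied = 366320 kJ/h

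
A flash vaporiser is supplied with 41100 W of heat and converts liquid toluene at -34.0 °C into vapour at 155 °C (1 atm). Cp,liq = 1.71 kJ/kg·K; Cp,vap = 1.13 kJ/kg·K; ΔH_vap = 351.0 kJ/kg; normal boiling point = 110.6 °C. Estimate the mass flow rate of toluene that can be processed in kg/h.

Δh = 1.71×(110.6−-34.0) + 351.0 + 1.13×(155−110.6) = 648.44 kJ/kg
Q = 41100 W = 41.1 kJ/s = 147960 kJ/h
ṁ = Q/Δh = 147960 / 648.44 = 228.18 kg/h

ṁ = 228 kg/h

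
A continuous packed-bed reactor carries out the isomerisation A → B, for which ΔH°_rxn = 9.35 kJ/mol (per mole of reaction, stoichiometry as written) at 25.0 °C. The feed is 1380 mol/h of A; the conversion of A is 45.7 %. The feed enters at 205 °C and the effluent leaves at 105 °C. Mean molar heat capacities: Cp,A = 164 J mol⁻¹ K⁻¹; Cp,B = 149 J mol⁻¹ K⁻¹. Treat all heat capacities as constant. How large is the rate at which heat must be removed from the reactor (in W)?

Q_out = 4860 W

Extent of reaction ξ = 0.457 × 1380 = 630.66 mol/h
Reaction term: ξ·ΔH°_rxn = 630.66 × 9.35 = 5896.7 kJ/h
Sensible, feed 205→25 °C: -40738 kJ/h
Outlet flows (mol/h): A 749.34, B 630.66
Sensible, products 25→105 °C: 17349 kJ/h
Q = ΔH = -17492 kJ/h = -4.8589 kW
Heat removed = 4858.9 W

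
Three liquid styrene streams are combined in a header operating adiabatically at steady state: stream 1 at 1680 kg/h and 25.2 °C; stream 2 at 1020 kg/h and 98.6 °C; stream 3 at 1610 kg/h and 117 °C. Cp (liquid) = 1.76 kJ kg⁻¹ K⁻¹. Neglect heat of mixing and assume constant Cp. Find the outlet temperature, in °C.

T_out = 76.9 °C

Adiabatic, steady state ⇒ Σ ṁᵢCp,ᵢ(T_out − Tᵢ) = 0
T_out = Σ ṁᵢCp,ᵢTᵢ / Σ ṁᵢCp,ᵢ
      = 583050 / 7585.6 = 76.863 °C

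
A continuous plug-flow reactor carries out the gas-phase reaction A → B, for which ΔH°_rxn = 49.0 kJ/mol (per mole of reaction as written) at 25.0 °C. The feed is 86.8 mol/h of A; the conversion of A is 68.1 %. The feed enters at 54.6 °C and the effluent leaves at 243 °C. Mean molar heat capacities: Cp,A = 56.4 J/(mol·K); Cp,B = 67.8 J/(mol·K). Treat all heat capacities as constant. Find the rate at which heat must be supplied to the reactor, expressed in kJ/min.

Extent of reaction ξ = 0.681 × 86.8 = 59.111 mol/h
Reaction term: ξ·ΔH°_rxn = 59.111 × 49.0 = 2896.4 kJ/h
Sensible, feed 54.6→25 °C: -144.91 kJ/h
Outlet flows (mol/h): A 27.689, B 59.111
Sensible, products 25→243 °C: 1214.1 kJ/h
Q = ΔH = 3965.6 kJ/h = 1.1016 kW
Heat supplied = 66.094 kJ/min

Q_in = 66.1 kJ/min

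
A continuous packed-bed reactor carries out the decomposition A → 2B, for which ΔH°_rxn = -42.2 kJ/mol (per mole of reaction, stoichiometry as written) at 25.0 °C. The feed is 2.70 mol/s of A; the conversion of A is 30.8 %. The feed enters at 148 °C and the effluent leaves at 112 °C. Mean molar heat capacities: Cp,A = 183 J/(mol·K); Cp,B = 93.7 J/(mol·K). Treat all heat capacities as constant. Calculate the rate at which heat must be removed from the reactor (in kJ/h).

Q_out = 189000 kJ/h

Extent of reaction ξ = 0.308 × 2.70 = 0.8316 mol/s
Reaction term: ξ·ΔH°_rxn = 0.8316 × -42.2 = -35.094 kJ/s
Sensible, feed 148→25 °C: -60.774 kJ/s
Outlet flows (mol/s): A 1.8684, B 1.6632
Sensible, products 25→112 °C: 43.305 kJ/s
Q = ΔH = -52.563 kJ/s = -52.563 kW
Heat removed = 189230 kJ/h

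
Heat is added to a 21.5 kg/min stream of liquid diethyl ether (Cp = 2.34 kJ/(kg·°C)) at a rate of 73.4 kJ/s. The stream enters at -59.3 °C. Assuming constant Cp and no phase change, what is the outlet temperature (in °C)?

Q = 73.4 kJ/s = 4404 kJ/min
ΔT = Q/(ṁ·Cp) = 4404/(21.5×2.34) = 87.537 K
T_out = -59.3 + 87.537 = 28.237 °C

T_out = 28.2 °C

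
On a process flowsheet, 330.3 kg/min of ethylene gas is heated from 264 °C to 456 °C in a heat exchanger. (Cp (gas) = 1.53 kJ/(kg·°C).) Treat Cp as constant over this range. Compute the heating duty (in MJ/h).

Q = ṁ·Cp·ΔT = 330.3 × 1.53 × (456 − 264) = 97029 kJ/min
Converting: 97029 / 60 s = 1617.1 kW
Heating duty = 5821.7 MJ/h

Q = 5820 MJ/h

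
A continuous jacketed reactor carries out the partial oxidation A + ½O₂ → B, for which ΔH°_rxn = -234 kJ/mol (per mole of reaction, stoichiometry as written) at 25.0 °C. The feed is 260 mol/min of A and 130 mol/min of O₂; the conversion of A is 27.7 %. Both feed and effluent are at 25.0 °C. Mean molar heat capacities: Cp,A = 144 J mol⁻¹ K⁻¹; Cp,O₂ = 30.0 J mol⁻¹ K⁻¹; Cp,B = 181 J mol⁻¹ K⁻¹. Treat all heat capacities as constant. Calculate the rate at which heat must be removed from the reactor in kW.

Q_out = 281 kW

Extent of reaction ξ = 0.277 × 260 = 72.02 mol/min
Reaction term: ξ·ΔH°_rxn = 72.02 × -234 = -16853 kJ/min
Q = ΔH = -16853 kJ/min = -280.88 kW
Heat removed = 280.88 kW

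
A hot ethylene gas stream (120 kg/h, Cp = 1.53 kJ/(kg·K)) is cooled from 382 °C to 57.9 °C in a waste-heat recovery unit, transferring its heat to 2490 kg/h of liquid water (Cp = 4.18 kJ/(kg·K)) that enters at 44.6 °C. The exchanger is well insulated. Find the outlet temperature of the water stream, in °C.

Heat released by hot stream: Q = 120 × 1.53 × (382 − 57.9) = 59505 kJ/h
Energy balance on cold side (adiabatic exchanger): Q = ṁ_c·Cp_c·(T_c,out − T_c,in)
T_c,out = 44.6 + 59505/(2490 × 4.18) = 50.317 °C

T_c,out = 50.3 °C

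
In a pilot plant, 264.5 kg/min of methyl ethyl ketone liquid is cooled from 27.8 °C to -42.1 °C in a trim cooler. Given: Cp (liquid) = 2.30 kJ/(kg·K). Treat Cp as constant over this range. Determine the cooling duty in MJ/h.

Q = ṁ·Cp·ΔT = 264.5 × 2.30 × (-42.1 − 27.8) = -42524 kJ/min
Converting: 42524 / 60 s = 708.73 kW
Cooling duty = 2551.4 MJ/h

Q_c = 2550 MJ/h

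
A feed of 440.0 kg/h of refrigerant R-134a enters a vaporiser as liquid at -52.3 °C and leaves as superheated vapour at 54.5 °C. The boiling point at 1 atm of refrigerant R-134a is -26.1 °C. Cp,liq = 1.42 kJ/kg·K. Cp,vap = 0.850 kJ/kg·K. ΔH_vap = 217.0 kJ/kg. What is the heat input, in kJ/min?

Q = 2370 kJ/min

liquid -52.3→-26.1 °C: 37.204 kJ/kg
vaporisation at -26.1 °C: 217 kJ/kg
vapour -26.1→54.5 °C: 68.51 kJ/kg
Δh = 37.204 + 217 + 68.51 = 322.71 kJ/kg
Q = ṁ·Δh = 440.0 kg/h × 322.71 kJ/kg = 141990 kJ/h
|Q| = 39.443 kW = 2366.6 kJ/min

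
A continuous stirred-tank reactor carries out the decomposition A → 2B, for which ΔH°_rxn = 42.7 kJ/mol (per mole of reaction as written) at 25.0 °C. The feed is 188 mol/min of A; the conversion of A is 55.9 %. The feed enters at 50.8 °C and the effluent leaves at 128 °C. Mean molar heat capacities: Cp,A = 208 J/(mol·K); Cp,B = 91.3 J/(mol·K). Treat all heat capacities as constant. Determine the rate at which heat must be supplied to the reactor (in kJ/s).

Extent of reaction ξ = 0.559 × 188 = 105.09 mol/min
Reaction term: ξ·ΔH°_rxn = 105.09 × 42.7 = 4487.4 kJ/min
Sensible, feed 50.8→25 °C: -1008.9 kJ/min
Outlet flows (mol/min): A 82.908, B 210.18
Sensible, products 25→128 °C: 3752.8 kJ/min
Q = ΔH = 7231.3 kJ/min = 120.52 kW
Heat supplied = 120.52 kJ/s

Q_in = 121 kJ/s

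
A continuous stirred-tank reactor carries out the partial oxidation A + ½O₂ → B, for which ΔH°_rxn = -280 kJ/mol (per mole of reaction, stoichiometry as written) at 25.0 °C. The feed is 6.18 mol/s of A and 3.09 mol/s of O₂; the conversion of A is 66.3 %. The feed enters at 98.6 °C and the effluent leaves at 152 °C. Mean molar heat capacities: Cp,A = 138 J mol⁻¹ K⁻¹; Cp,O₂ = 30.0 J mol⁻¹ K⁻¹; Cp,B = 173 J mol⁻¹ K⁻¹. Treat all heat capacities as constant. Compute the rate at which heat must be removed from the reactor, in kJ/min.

Extent of reaction ξ = 0.663 × 6.18 = 4.0973 mol/s
Reaction term: ξ·ΔH°_rxn = 4.0973 × -280 = -1147.3 kJ/s
Sensible, feed 98.6→25 °C: -69.592 kJ/s
Outlet flows (mol/s): A 2.0827, O₂ 1.0413, B 4.0973
Sensible, products 25→152 °C: 130.49 kJ/s
Q = ΔH = -1086.4 kJ/s = -1086.4 kW
Heat removed = 65181 kJ/min

Q_out = 65200 kJ/min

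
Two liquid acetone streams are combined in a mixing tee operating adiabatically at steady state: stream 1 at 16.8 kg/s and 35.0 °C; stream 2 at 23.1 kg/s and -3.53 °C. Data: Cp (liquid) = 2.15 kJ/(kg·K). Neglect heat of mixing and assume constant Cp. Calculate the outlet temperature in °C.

No heat crosses the boundary, so H_out = H_in.
Σ ṁᵢCp,ᵢTᵢ = 16.8×2.15×35.0 + 23.1×2.15×-3.53 = 1088.9
Σ ṁᵢCp,ᵢ = 16.8×2.15 + 23.1×2.15 = 85.785
T_out = 1088.9 / 85.785 = 12.693 °C

T_out = 12.7 °C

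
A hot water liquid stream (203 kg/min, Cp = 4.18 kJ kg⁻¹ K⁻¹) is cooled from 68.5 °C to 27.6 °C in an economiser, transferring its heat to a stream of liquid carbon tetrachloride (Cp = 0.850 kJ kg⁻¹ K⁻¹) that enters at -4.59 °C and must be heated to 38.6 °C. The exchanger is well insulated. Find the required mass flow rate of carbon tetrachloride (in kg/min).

ṁ_c = 945 kg/min

Heat released by hot stream: Q = 203 × 4.18 × (68.5 − 27.6) = 34705 kJ/min
Energy balance on cold side (adiabatic exchanger): Q = ṁ_c·Cp_c·(T_c,out − T_c,in)
ṁ_c = 34705 / [0.850 × (38.6 − -4.59)] = 945.35 kg/min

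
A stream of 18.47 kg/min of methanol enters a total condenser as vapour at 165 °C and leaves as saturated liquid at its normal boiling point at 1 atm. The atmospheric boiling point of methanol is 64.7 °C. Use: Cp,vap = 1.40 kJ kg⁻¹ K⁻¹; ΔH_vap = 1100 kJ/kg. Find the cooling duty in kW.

Q_c = 382 kW

vapour 165→64.7 °C: -140.42 kJ/kg
condensation at 64.7 °C: -1100 kJ/kg
Δh = -140.42 + -1100 = -1240.4 kJ/kg
Q = ṁ·Δh = 18.47 kg/min × -1240.4 kJ/kg = -22911 kJ/min
|Q| = 381.84 kW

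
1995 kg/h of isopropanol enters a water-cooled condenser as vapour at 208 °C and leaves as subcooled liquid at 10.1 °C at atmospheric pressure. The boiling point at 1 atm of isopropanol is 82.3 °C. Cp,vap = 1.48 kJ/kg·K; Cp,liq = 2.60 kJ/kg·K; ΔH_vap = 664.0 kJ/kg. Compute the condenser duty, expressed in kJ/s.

Q_c = 575 kJ/s

vapour 208→82.3 °C: -186.04 kJ/kg
condensation at 82.3 °C: -664 kJ/kg
liquid 82.3→10.1 °C: -187.72 kJ/kg
Δh = -186.04 + -664 + -187.72 = -1037.8 kJ/kg
Q = ṁ·Δh = 1995 kg/h × -1037.8 kJ/kg = -2.0703e+06 kJ/h
|Q| = 575.09 kW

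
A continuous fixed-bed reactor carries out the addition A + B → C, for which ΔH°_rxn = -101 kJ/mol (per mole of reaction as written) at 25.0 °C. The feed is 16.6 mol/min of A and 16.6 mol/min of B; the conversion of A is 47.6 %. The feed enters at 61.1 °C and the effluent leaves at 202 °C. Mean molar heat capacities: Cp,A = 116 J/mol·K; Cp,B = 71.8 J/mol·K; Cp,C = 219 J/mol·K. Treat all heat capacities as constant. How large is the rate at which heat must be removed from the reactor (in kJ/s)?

Extent of reaction ξ = 0.476 × 16.6 = 7.9016 mol/min
Reaction term: ξ·ΔH°_rxn = 7.9016 × -101 = -798.06 kJ/min
Sensible, feed 61.1→25 °C: -112.54 kJ/min
Outlet flows (mol/min): A 8.6984, B 8.6984, C 7.9016
Sensible, products 25→202 °C: 595.43 kJ/min
Q = ΔH = -315.17 kJ/min = -5.2529 kW
Heat removed = 5.2529 kJ/s

Q_out = 5.25 kJ/s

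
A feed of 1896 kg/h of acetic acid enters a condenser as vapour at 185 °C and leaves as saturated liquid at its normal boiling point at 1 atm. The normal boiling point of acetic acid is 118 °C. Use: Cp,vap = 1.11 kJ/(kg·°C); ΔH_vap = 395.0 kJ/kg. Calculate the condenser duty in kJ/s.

vapour 185→118 °C: -74.37 kJ/kg
condensation at 118 °C: -395 kJ/kg
Δh = -74.37 + -395 = -469.37 kJ/kg
Q = ṁ·Δh = 1896 kg/h × -469.37 kJ/kg = -889930 kJ/h
|Q| = 247.2 kW

Q_c = 247 kJ/s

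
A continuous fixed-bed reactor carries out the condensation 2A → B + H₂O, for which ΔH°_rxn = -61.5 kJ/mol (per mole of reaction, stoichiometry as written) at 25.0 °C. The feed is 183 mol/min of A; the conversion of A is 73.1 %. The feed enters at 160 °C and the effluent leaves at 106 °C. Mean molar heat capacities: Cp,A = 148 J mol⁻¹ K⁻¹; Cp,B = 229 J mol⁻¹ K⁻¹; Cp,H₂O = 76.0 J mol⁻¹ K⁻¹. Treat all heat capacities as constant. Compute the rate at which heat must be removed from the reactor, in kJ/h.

Q_out = 332000 kJ/h

Extent of reaction ξ = 0.731 × 183 / 2 = 66.886 mol/min
Reaction term: ξ·ΔH°_rxn = 66.886 × -61.5 = -4113.5 kJ/min
Sensible, feed 160→25 °C: -3656.3 kJ/min
Outlet flows (mol/min): A 49.227, B 66.886, H₂O 66.886
Sensible, products 25→106 °C: 2242.6 kJ/min
Q = ΔH = -5527.3 kJ/min = -92.122 kW
Heat removed = 331640 kJ/h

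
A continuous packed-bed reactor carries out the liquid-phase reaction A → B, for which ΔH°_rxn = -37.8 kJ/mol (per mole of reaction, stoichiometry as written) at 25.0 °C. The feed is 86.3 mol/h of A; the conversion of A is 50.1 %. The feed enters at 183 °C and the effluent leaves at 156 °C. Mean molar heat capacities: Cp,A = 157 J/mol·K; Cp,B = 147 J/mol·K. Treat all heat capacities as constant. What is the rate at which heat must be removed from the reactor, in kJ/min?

Extent of reaction ξ = 0.501 × 86.3 = 43.236 mol/h
Reaction term: ξ·ΔH°_rxn = 43.236 × -37.8 = -1634.3 kJ/h
Sensible, feed 183→25 °C: -2140.8 kJ/h
Outlet flows (mol/h): A 43.064, B 43.236
Sensible, products 25→156 °C: 1718.3 kJ/h
Q = ΔH = -2056.8 kJ/h = -0.57133 kW
Heat removed = 34.28 kJ/min

Q_out = 34.3 kJ/min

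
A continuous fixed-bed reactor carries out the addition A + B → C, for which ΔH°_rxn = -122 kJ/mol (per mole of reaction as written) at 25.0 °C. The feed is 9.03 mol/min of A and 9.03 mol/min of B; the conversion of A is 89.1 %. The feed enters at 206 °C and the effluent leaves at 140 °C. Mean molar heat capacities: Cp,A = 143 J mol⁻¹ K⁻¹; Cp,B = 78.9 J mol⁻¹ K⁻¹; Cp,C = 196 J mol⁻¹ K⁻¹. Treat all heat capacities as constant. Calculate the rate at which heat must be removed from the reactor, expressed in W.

Extent of reaction ξ = 0.891 × 9.03 = 8.0457 mol/min
Reaction term: ξ·ΔH°_rxn = 8.0457 × -122 = -981.58 kJ/min
Sensible, feed 206→25 °C: -362.68 kJ/min
Outlet flows (mol/min): A 0.98427, B 0.98427, C 8.0457
Sensible, products 25→140 °C: 206.47 kJ/min
Q = ΔH = -1137.8 kJ/min = -18.963 kW
Heat removed = 18963 W

Q_out = 19000 W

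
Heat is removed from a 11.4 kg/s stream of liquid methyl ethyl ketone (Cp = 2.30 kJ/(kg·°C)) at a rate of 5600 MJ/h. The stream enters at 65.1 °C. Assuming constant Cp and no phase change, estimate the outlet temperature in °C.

Q = 5600 MJ/h = 1555.6 kJ/s
ΔT = Q/(ṁ·Cp) = 1555.6/(11.4×2.30) = 59.327 K
T_out = 65.1 − 59.327 = 5.7729 °C

T_out = 5.77 °C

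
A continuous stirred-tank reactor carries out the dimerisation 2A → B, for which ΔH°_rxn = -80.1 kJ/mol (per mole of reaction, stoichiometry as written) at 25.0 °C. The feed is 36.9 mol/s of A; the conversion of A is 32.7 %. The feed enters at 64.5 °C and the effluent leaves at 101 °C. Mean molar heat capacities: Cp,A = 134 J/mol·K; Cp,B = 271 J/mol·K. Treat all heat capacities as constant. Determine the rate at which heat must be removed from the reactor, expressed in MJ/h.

Extent of reaction ξ = 0.327 × 36.9 / 2 = 6.0332 mol/s
Reaction term: ξ·ΔH°_rxn = 6.0332 × -80.1 = -483.26 kJ/s
Sensible, feed 64.5→25 °C: -195.31 kJ/s
Outlet flows (mol/s): A 24.834, B 6.0332
Sensible, products 25→101 °C: 377.17 kJ/s
Q = ΔH = -301.4 kJ/s = -301.4 kW
Heat removed = 1085 MJ/h

Q_out = 1090 MJ/h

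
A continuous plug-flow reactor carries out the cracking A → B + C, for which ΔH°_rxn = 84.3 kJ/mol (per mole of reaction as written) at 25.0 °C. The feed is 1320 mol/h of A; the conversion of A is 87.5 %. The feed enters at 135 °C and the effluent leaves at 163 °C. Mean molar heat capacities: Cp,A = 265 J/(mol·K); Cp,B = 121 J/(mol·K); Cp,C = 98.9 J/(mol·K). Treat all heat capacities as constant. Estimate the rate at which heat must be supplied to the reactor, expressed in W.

Extent of reaction ξ = 0.875 × 1320 = 1155 mol/h
Reaction term: ξ·ΔH°_rxn = 1155 × 84.3 = 97366 kJ/h
Sensible, feed 135→25 °C: -38478 kJ/h
Outlet flows (mol/h): A 165, B 1155, C 1155
Sensible, products 25→163 °C: 41084 kJ/h
Q = ΔH = 99972 kJ/h = 27.77 kW
Heat supplied = 27770 W

Q_in = 27800 W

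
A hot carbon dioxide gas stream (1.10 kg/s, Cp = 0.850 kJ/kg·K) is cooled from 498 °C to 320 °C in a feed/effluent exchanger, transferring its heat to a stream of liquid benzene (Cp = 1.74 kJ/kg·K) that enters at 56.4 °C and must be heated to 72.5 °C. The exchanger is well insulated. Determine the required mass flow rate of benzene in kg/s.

Heat released by hot stream: Q = 1.10 × 0.850 × (498 − 320) = 166.43 kJ/s
Energy balance on cold side (adiabatic exchanger): Q = ṁ_c·Cp_c·(T_c,out − T_c,in)
ṁ_c = 166.43 / [1.74 × (72.5 − 56.4)] = 5.941 kg/s

ṁ_c = 5.94 kg/s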